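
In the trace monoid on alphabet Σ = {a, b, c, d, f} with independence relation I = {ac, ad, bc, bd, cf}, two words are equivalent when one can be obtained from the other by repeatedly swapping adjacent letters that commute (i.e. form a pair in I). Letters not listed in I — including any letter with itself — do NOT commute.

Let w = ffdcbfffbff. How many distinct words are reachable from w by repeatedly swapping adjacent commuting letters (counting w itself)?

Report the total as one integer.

15

#0=f has no predecessor
#1=f depends on [0:f]
#2=d depends on [1:f]
#3=c depends on [2:d]
#4=b depends on [1:f]
#5=f depends on [2:d, 4:b]
#6=f depends on [5:f]
#7=f depends on [6:f]
#8=b depends on [7:f]
#9=f depends on [8:b]
#10=f depends on [9:f]
sources: [0:f]
N(rest) = Σ N(rest − s) over sources s of rest; N(one piece) = 1:
  size 1 → [3]=1  [10]=1
  size 2 → [3,10]=2  [9,10]=1
  size 3 → [3,9,10]=3  [8,9,10]=1
  size 4 → [3,8,9,10]=4  [7,8,9,10]=1
  size 5 → [3,7,8,9,10]=5  [6,7,8,9,10]=1
  size 6 → [3,6,7,8,9,10]=6  [5,6,7,8,9,10]=1
  size 7 → [3,5,6,7,8,9,10]=7  [4,5,6,7,8,9,10]=1
  size 8 → [2,3,5,6,7,8,9,10]=7  [3,4,5,6,7,8,9,10]=8
  size 9 → [2,3,4,5,6,7,8,9,10]=15
  first=0(f) contributes 15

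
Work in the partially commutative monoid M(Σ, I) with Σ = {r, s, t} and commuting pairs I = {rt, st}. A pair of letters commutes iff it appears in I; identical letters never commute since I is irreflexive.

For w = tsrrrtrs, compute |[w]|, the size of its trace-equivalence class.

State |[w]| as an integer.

drop 0:t onto floor
drop 1:s onto floor
drop 2:r onto {1:s}
drop 3:r onto {2:r}
drop 4:r onto {3:r}
drop 5:t onto {0:t}
drop 6:r onto {4:r}
drop 7:s onto {6:r}
ground layer = {0:t, 1:s}
drop-orders for the pieces not yet dropped (sum over which currently-grounded one goes next):
  1 to go: {5} 1  {7} 1
  2 to go: {0,5} 1  {5,7} 2  {6,7} 1
  3 to go: {0,5,7} 3  {4,6,7} 1  {5,6,7} 3
  4 to go: {0,5,6,7} 6  {3,4,6,7} 1  {4,5,6,7} 4
  5 to go: {0,4,5,6,7} 10  {2,3,4,6,7} 1  {3,4,5,6,7} 5
  6 to go: {0,3,4,5,6,7} 15  {1,2,3,4,6,7} 1  {2,3,4,5,6,7} 6
  if 0:t drops first: 7 orders
  if 1:s drops first: 21 orders
heap linearizations: 28

28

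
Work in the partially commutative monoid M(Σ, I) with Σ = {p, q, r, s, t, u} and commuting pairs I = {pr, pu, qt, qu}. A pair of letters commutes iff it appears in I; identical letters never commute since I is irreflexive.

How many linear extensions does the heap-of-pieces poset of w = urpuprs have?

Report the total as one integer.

#0=u has no predecessor
#1=r depends on [0:u]
#2=p has no predecessor
#3=u depends on [1:r]
#4=p depends on [2:p]
#5=r depends on [3:u]
#6=s depends on [4:p, 5:r]
sources: [0:u, 2:p]
N(rest) = Σ N(rest − s) over sources s of rest; N(one piece) = 1:
  size 1 → [6]=1
  size 2 → [4,6]=1  [5,6]=1
  size 3 → [2,4,6]=1  [3,5,6]=1  [4,5,6]=2
  size 4 → [1,3,5,6]=1  [2,4,5,6]=3  [3,4,5,6]=3
  size 5 → [0,1,3,5,6]=1  [1,3,4,5,6]=4  [2,3,4,5,6]=6
  first=0(u) contributes 10
  first=2(p) contributes 5
|[w]| = 15

15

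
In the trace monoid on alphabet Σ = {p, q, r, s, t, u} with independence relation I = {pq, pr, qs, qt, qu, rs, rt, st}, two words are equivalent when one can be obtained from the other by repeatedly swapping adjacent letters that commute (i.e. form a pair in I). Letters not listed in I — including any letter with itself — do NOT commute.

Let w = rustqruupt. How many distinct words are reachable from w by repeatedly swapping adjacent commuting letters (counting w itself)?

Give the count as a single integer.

18

piece 0:r — minimal
piece 1:u rests on {0:r}
piece 2:s rests on {1:u}
piece 3:t rests on {1:u}
piece 4:q rests on {0:r}
piece 5:r rests on {1:u, 4:q}
piece 6:u rests on {2:s, 3:t, 5:r}
piece 7:u rests on {6:u}
piece 8:p rests on {7:u}
piece 9:t rests on {8:p}
minimal pieces: {0:r}
ways to finish when only these pieces remain (= sum over removing one remaining piece with nothing left below it):
  1 left: {9}→1
  2 left: {8,9}→1
  3 left: {7,8,9}→1
  4 left: {6,7,8,9}→1
  5 left: {2,6,7,8,9}→1  {3,6,7,8,9}→1  {5,6,7,8,9}→1
  6 left: {2,3,6,7,8,9}→2  {2,5,6,7,8,9}→2  {3,5,6,7,8,9}→2  {4,5,6,7,8,9}→1
  7 left: {2,3,5,6,7,8,9}→6  {2,4,5,6,7,8,9}→3  {3,4,5,6,7,8,9}→3
  8 left: {1,2,3,5,6,7,8,9}→6  {2,3,4,5,6,7,8,9}→12
  placing 0:r first → 18 extensions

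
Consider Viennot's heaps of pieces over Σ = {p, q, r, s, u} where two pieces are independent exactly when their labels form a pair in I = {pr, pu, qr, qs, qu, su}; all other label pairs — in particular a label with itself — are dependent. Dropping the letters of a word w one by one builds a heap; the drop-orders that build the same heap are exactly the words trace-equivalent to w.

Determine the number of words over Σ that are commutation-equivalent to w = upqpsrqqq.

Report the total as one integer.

70

piece 0:u — minimal
piece 1:p — minimal
piece 2:q rests on {1:p}
piece 3:p rests on {2:q}
piece 4:s rests on {3:p}
piece 5:r rests on {0:u, 4:s}
piece 6:q rests on {3:p}
piece 7:q rests on {6:q}
piece 8:q rests on {7:q}
minimal pieces: {0:u, 1:p}
ways to finish when only these pieces remain (= sum over removing one remaining piece with nothing left below it):
  1 left: {5}→1  {8}→1
  2 left: {0,5}→1  {4,5}→1  {5,8}→2  {7,8}→1
  3 left: {0,4,5}→2  {0,5,8}→3  {4,5,8}→3  {5,7,8}→3  {6,7,8}→1
  4 left: {0,4,5,8}→8  {0,5,7,8}→6  {4,5,7,8}→6  {5,6,7,8}→4
  5 left: {0,4,5,7,8}→20  {0,5,6,7,8}→10  {4,5,6,7,8}→10
  6 left: {0,4,5,6,7,8}→40  {3,4,5,6,7,8}→10
  7 left: {0,3,4,5,6,7,8}→50  {2,3,4,5,6,7,8}→10
  placing 0:u first → 10 extensions
  placing 1:p first → 60 extensions
total linear extensions = 70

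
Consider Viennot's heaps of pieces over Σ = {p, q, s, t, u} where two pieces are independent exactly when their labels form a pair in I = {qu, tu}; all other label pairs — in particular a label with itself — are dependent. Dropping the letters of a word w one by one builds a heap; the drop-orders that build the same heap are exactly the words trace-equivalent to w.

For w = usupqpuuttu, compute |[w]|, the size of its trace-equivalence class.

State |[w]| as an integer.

piece 0:u — minimal
piece 1:s rests on {0:u}
piece 2:u rests on {1:s}
piece 3:p rests on {2:u}
piece 4:q rests on {3:p}
piece 5:p rests on {4:q}
piece 6:u rests on {5:p}
piece 7:u rests on {6:u}
piece 8:t rests on {5:p}
piece 9:t rests on {8:t}
piece 10:u rests on {7:u}
minimal pieces: {0:u}
ways to finish when only these pieces remain (= sum over removing one remaining piece with nothing left below it):
  1 left: {9}→1  {10}→1
  2 left: {7,10}→1  {8,9}→1  {9,10}→2
  3 left: {6,7,10}→1  {7,9,10}→3  {8,9,10}→3
  4 left: {6,7,9,10}→4  {7,8,9,10}→6
  5 left: {6,7,8,9,10}→10
  6 left: {5,6,7,8,9,10}→10
  7 left: {4,5,6,7,8,9,10}→10
  8 left: {3,4,5,6,7,8,9,10}→10
  9 left: {2,3,4,5,6,7,8,9,10}→10
  placing 0:u first → 10 extensions

10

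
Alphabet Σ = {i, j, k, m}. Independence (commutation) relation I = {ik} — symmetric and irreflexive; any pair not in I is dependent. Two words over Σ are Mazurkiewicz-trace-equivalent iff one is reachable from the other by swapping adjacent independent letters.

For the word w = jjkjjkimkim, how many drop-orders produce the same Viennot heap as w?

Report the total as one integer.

4

drop 0:j onto floor
drop 1:j onto {0:j}
drop 2:k onto {1:j}
drop 3:j onto {2:k}
drop 4:j onto {3:j}
drop 5:k onto {4:j}
drop 6:i onto {4:j}
drop 7:m onto {5:k, 6:i}
drop 8:k onto {7:m}
drop 9:i onto {7:m}
drop 10:m onto {8:k, 9:i}
ground layer = {0:j}
drop-orders for the pieces not yet dropped (sum over which currently-grounded one goes next):
  1 to go: {10} 1
  2 to go: {8,10} 1  {9,10} 1
  3 to go: {8,9,10} 2
  4 to go: {7,8,9,10} 2
  5 to go: {5,7,8,9,10} 2  {6,7,8,9,10} 2
  6 to go: {5,6,7,8,9,10} 4
  7 to go: {4,5,6,7,8,9,10} 4
  8 to go: {3,4,5,6,7,8,9,10} 4
  9 to go: {2,3,4,5,6,7,8,9,10} 4
  if 0:j drops first: 4 orders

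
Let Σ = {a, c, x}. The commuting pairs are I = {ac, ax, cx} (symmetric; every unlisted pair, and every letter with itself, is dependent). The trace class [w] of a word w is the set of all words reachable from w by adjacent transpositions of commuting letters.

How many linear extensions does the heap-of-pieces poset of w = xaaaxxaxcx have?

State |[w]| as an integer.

1260

#0=x has no predecessor
#1=a has no predecessor
#2=a depends on [1:a]
#3=a depends on [2:a]
#4=x depends on [0:x]
#5=x depends on [4:x]
#6=a depends on [3:a]
#7=x depends on [5:x]
#8=c has no predecessor
#9=x depends on [7:x]
sources: [0:x, 1:a, 8:c]
N(rest) = Σ N(rest − s) over sources s of rest; N(one piece) = 1:
  size 1 → [6]=1  [8]=1  [9]=1
  size 2 → [3,6]=1  [6,8]=2  [6,9]=2  [7,9]=1  [8,9]=2
  size 3 → [2,3,6]=1  [3,6,8]=3  [3,6,9]=3  [5,7,9]=1  [6,7,9]=3  [6,8,9]=6  [7,8,9]=3
  size 4 → [1,2,3,6]=1  [2,3,6,8]=4  [2,3,6,9]=4  [3,6,7,9]=6  [3,6,8,9]=12  [4,5,7,9]=1  [5,6,7,9]=4  [5,7,8,9]=4  [6,7,8,9]=12
  size 5 → [0,4,5,7,9]=1  [1,2,3,6,8]=5  [1,2,3,6,9]=5  [2,3,6,7,9]=10  [2,3,6,8,9]=20  [3,5,6,7,9]=10  [3,6,7,8,9]=30  [4,5,6,7,9]=5  [4,5,7,8,9]=5  [5,6,7,8,9]=20
  size 6 → [0,4,5,6,7,9]=6  [0,4,5,7,8,9]=6  [1,2,3,6,7,9]=15  [1,2,3,6,8,9]=30  [2,3,5,6,7,9]=20  [2,3,6,7,8,9]=60  [3,4,5,6,7,9]=15  [3,5,6,7,8,9]=60  [4,5,6,7,8,9]=30
  size 7 → [0,3,4,5,6,7,9]=21  [0,4,5,6,7,8,9]=42  [1,2,3,5,6,7,9]=35  [1,2,3,6,7,8,9]=105  [2,3,4,5,6,7,9]=35  [2,3,5,6,7,8,9]=140  [3,4,5,6,7,8,9]=105
  size 8 → [0,2,3,4,5,6,7,9]=56  [0,3,4,5,6,7,8,9]=168  [1,2,3,4,5,6,7,9]=70  [1,2,3,5,6,7,8,9]=280  [2,3,4,5,6,7,8,9]=280
  first=0(x) contributes 630
  first=1(a) contributes 504
  first=8(c) contributes 126
|[w]| = 1260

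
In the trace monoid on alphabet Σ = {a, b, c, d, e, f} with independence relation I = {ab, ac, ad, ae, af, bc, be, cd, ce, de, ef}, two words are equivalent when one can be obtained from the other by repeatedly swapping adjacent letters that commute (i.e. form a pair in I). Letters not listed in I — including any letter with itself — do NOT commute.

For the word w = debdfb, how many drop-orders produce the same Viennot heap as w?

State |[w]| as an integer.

6

drop 0:d onto floor
drop 1:e onto floor
drop 2:b onto {0:d}
drop 3:d onto {2:b}
drop 4:f onto {3:d}
drop 5:b onto {4:f}
ground layer = {0:d, 1:e}
drop-orders for the pieces not yet dropped (sum over which currently-grounded one goes next):
  1 to go: {1} 1  {5} 1
  2 to go: {1,5} 2  {4,5} 1
  3 to go: {1,4,5} 3  {3,4,5} 1
  4 to go: {1,3,4,5} 4  {2,3,4,5} 1
  if 0:d drops first: 5 orders
  if 1:e drops first: 1 orders
heap linearizations: 6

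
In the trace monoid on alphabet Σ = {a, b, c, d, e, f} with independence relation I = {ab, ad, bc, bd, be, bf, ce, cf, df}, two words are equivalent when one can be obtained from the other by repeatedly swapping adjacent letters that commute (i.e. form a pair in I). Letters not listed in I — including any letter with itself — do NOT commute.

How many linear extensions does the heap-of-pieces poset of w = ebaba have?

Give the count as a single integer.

10

#0=e has no predecessor
#1=b has no predecessor
#2=a depends on [0:e]
#3=b depends on [1:b]
#4=a depends on [2:a]
sources: [0:e, 1:b]
N(rest) = Σ N(rest − s) over sources s of rest; N(one piece) = 1:
  size 1 → [3]=1  [4]=1
  size 2 → [1,3]=1  [2,4]=1  [3,4]=2
  size 3 → [0,2,4]=1  [1,3,4]=3  [2,3,4]=3
  first=0(e) contributes 6
  first=1(b) contributes 4
|[w]| = 10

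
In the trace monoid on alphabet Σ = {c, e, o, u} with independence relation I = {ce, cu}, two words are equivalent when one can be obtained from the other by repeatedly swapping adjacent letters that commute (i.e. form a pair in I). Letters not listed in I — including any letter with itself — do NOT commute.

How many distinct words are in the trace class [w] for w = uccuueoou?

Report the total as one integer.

drop 0:u onto floor
drop 1:c onto floor
drop 2:c onto {1:c}
drop 3:u onto {0:u}
drop 4:u onto {3:u}
drop 5:e onto {4:u}
drop 6:o onto {2:c, 5:e}
drop 7:o onto {6:o}
drop 8:u onto {7:o}
ground layer = {0:u, 1:c}
drop-orders for the pieces not yet dropped (sum over which currently-grounded one goes next):
  1 to go: {8} 1
  2 to go: {7,8} 1
  3 to go: {6,7,8} 1
  4 to go: {2,6,7,8} 1  {5,6,7,8} 1
  5 to go: {1,2,6,7,8} 1  {2,5,6,7,8} 2  {4,5,6,7,8} 1
  6 to go: {1,2,5,6,7,8} 3  {2,4,5,6,7,8} 3  {3,4,5,6,7,8} 1
  7 to go: {0,3,4,5,6,7,8} 1  {1,2,4,5,6,7,8} 6  {2,3,4,5,6,7,8} 4
  if 0:u drops first: 10 orders
  if 1:c drops first: 5 orders
heap linearizations: 15

15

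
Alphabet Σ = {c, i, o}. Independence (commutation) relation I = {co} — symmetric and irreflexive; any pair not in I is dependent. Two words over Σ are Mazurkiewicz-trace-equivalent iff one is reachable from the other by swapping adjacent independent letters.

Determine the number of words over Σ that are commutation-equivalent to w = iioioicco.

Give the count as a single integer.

3

#0=i has no predecessor
#1=i depends on [0:i]
#2=o depends on [1:i]
#3=i depends on [2:o]
#4=o depends on [3:i]
#5=i depends on [4:o]
#6=c depends on [5:i]
#7=c depends on [6:c]
#8=o depends on [5:i]
sources: [0:i]
N(rest) = Σ N(rest − s) over sources s of rest; N(one piece) = 1:
  size 1 → [7]=1  [8]=1
  size 2 → [6,7]=1  [7,8]=2
  size 3 → [6,7,8]=3
  size 4 → [5,6,7,8]=3
  size 5 → [4,5,6,7,8]=3
  size 6 → [3,4,5,6,7,8]=3
  size 7 → [2,3,4,5,6,7,8]=3
  first=0(i) contributes 3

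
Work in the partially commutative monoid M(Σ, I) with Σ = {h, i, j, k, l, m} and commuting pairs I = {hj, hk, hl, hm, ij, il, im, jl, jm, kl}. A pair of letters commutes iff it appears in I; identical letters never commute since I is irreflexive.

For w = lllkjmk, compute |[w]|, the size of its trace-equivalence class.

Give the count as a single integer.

piece 0:l — minimal
piece 1:l rests on {0:l}
piece 2:l rests on {1:l}
piece 3:k — minimal
piece 4:j rests on {3:k}
piece 5:m rests on {2:l, 3:k}
piece 6:k rests on {4:j, 5:m}
minimal pieces: {0:l, 3:k}
ways to finish when only these pieces remain (= sum over removing one remaining piece with nothing left below it):
  1 left: {6}→1
  2 left: {4,6}→1  {5,6}→1
  3 left: {2,5,6}→1  {4,5,6}→2
  4 left: {1,2,5,6}→1  {2,4,5,6}→3  {3,4,5,6}→2
  5 left: {0,1,2,5,6}→1  {1,2,4,5,6}→4  {2,3,4,5,6}→5
  placing 0:l first → 9 extensions
  placing 3:k first → 5 extensions
total linear extensions = 14

14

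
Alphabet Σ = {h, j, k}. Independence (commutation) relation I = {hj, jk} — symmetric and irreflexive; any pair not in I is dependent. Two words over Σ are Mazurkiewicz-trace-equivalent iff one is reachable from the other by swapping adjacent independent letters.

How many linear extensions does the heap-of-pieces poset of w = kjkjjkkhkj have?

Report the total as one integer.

210

drop 0:k onto floor
drop 1:j onto floor
drop 2:k onto {0:k}
drop 3:j onto {1:j}
drop 4:j onto {3:j}
drop 5:k onto {2:k}
drop 6:k onto {5:k}
drop 7:h onto {6:k}
drop 8:k onto {7:h}
drop 9:j onto {4:j}
ground layer = {0:k, 1:j}
drop-orders for the pieces not yet dropped (sum over which currently-grounded one goes next):
  1 to go: {8} 1  {9} 1
  2 to go: {4,9} 1  {7,8} 1  {8,9} 2
  3 to go: {3,4,9} 1  {4,8,9} 3  {6,7,8} 1  {7,8,9} 3
  4 to go: {1,3,4,9} 1  {3,4,8,9} 4  {4,7,8,9} 6  {5,6,7,8} 1  {6,7,8,9} 4
  5 to go: {1,3,4,8,9} 5  {2,5,6,7,8} 1  {3,4,7,8,9} 10  {4,6,7,8,9} 10  {5,6,7,8,9} 5
  6 to go: {0,2,5,6,7,8} 1  {1,3,4,7,8,9} 15  {2,5,6,7,8,9} 6  {3,4,6,7,8,9} 20  {4,5,6,7,8,9} 15
  7 to go: {0,2,5,6,7,8,9} 7  {1,3,4,6,7,8,9} 35  {2,4,5,6,7,8,9} 21  {3,4,5,6,7,8,9} 35
  8 to go: {0,2,4,5,6,7,8,9} 28  {1,3,4,5,6,7,8,9} 70  {2,3,4,5,6,7,8,9} 56
  if 0:k drops first: 126 orders
  if 1:j drops first: 84 orders
heap linearizations: 210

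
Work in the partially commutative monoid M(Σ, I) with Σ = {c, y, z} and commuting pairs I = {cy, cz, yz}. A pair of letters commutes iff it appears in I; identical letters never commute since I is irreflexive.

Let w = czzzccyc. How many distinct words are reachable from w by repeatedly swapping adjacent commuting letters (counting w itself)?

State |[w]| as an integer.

280

0(c) covers ∅
1(z) covers ∅
2(z) covers 1:z
3(z) covers 2:z
4(c) covers 0:c
5(c) covers 4:c
6(y) covers ∅
7(c) covers 5:c
floor of heap: 0:c, 1:z, 6:y
completions by unplaced set U, small U first (add the entries for U minus each lowest piece of U):
  |U|=1: {3}:1  {6}:1  {7}:1
  |U|=2: {2,3}:1  {3,6}:2  {3,7}:2  {5,7}:1  {6,7}:2
  |U|=3: {1,2,3}:1  {2,3,6}:3  {2,3,7}:3  {3,5,7}:3  {3,6,7}:6  {4,5,7}:1  {5,6,7}:3
  |U|=4: {0,4,5,7}:1  {1,2,3,6}:4  {1,2,3,7}:4  {2,3,5,7}:6  {2,3,6,7}:12  {3,4,5,7}:4  {3,5,6,7}:12  {4,5,6,7}:4
  |U|=5: {0,3,4,5,7}:5  {0,4,5,6,7}:5  {1,2,3,5,7}:10  {1,2,3,6,7}:20  {2,3,4,5,7}:10  {2,3,5,6,7}:30  {3,4,5,6,7}:20
  |U|=6: {0,2,3,4,5,7}:15  {0,3,4,5,6,7}:30  {1,2,3,4,5,7}:20  {1,2,3,5,6,7}:60  {2,3,4,5,6,7}:60
  start at 0(c): 140
  start at 1(z): 105
  start at 6(y): 35
sum over floor = 280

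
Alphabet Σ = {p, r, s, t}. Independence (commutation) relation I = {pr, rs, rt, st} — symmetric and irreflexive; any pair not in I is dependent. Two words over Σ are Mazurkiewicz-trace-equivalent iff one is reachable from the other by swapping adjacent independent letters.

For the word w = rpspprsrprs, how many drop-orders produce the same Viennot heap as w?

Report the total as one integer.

drop 0:r onto floor
drop 1:p onto floor
drop 2:s onto {1:p}
drop 3:p onto {2:s}
drop 4:p onto {3:p}
drop 5:r onto {0:r}
drop 6:s onto {4:p}
drop 7:r onto {5:r}
drop 8:p onto {6:s}
drop 9:r onto {7:r}
drop 10:s onto {8:p}
ground layer = {0:r, 1:p}
drop-orders for the pieces not yet dropped (sum over which currently-grounded one goes next):
  1 to go: {9} 1  {10} 1
  2 to go: {7,9} 1  {8,10} 1  {9,10} 2
  3 to go: {5,7,9} 1  {6,8,10} 1  {7,9,10} 3  {8,9,10} 3
  4 to go: {0,5,7,9} 1  {4,6,8,10} 1  {5,7,9,10} 4  {6,8,9,10} 4  {7,8,9,10} 6
  5 to go: {0,5,7,9,10} 5  {3,4,6,8,10} 1  {4,6,8,9,10} 5  {5,7,8,9,10} 10  {6,7,8,9,10} 10
  6 to go: {0,5,7,8,9,10} 15  {2,3,4,6,8,10} 1  {3,4,6,8,9,10} 6  {4,6,7,8,9,10} 15  {5,6,7,8,9,10} 20
  7 to go: {0,5,6,7,8,9,10} 35  {1,2,3,4,6,8,10} 1  {2,3,4,6,8,9,10} 7  {3,4,6,7,8,9,10} 21  {4,5,6,7,8,9,10} 35
  8 to go: {0,4,5,6,7,8,9,10} 70  {1,2,3,4,6,8,9,10} 8  {2,3,4,6,7,8,9,10} 28  {3,4,5,6,7,8,9,10} 56
  9 to go: {0,3,4,5,6,7,8,9,10} 126  {1,2,3,4,6,7,8,9,10} 36  {2,3,4,5,6,7,8,9,10} 84
  if 0:r drops first: 120 orders
  if 1:p drops first: 210 orders
heap linearizations: 330

330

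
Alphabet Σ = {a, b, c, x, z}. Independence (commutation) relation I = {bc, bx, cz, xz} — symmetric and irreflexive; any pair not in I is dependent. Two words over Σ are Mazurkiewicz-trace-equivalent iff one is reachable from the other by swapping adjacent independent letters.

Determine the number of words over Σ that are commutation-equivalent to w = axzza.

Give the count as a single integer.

3

piece 0:a — minimal
piece 1:x rests on {0:a}
piece 2:z rests on {0:a}
piece 3:z rests on {2:z}
piece 4:a rests on {1:x, 3:z}
minimal pieces: {0:a}
ways to finish when only these pieces remain (= sum over removing one remaining piece with nothing left below it):
  1 left: {4}→1
  2 left: {1,4}→1  {3,4}→1
  3 left: {1,3,4}→2  {2,3,4}→1
  placing 0:a first → 3 extensions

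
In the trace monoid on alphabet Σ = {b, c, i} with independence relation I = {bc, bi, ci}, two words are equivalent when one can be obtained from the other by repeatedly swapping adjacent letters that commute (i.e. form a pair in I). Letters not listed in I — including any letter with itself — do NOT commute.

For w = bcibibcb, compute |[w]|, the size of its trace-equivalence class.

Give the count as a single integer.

420

drop 0:b onto floor
drop 1:c onto floor
drop 2:i onto floor
drop 3:b onto {0:b}
drop 4:i onto {2:i}
drop 5:b onto {3:b}
drop 6:c onto {1:c}
drop 7:b onto {5:b}
ground layer = {0:b, 1:c, 2:i}
drop-orders for the pieces not yet dropped (sum over which currently-grounded one goes next):
  1 to go: {4} 1  {6} 1  {7} 1
  2 to go: {1,6} 1  {2,4} 1  {4,6} 2  {4,7} 2  {5,7} 1  {6,7} 2
  3 to go: {1,4,6} 3  {1,6,7} 3  {2,4,6} 3  {2,4,7} 3  {3,5,7} 1  {4,5,7} 3  {4,6,7} 6  {5,6,7} 3
  4 to go: {0,3,5,7} 1  {1,2,4,6} 6  {1,4,6,7} 12  {1,5,6,7} 6  {2,4,5,7} 6  {2,4,6,7} 12  {3,4,5,7} 4  {3,5,6,7} 4  {4,5,6,7} 12
  5 to go: {0,3,4,5,7} 5  {0,3,5,6,7} 5  {1,2,4,6,7} 30  {1,3,5,6,7} 10  {1,4,5,6,7} 30  {2,3,4,5,7} 10  {2,4,5,6,7} 30  {3,4,5,6,7} 20
  6 to go: {0,1,3,5,6,7} 15  {0,2,3,4,5,7} 15  {0,3,4,5,6,7} 30  {1,2,4,5,6,7} 90  {1,3,4,5,6,7} 60  {2,3,4,5,6,7} 60
  if 0:b drops first: 210 orders
  if 1:c drops first: 105 orders
  if 2:i drops first: 105 orders
heap linearizations: 420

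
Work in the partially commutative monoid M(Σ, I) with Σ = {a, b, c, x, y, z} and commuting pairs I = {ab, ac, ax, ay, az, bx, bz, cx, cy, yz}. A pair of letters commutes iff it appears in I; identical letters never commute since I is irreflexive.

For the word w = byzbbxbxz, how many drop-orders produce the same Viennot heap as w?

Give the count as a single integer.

drop 0:b onto floor
drop 1:y onto {0:b}
drop 2:z onto floor
drop 3:b onto {1:y}
drop 4:b onto {3:b}
drop 5:x onto {1:y, 2:z}
drop 6:b onto {4:b}
drop 7:x onto {5:x}
drop 8:z onto {7:x}
ground layer = {0:b, 2:z}
drop-orders for the pieces not yet dropped (sum over which currently-grounded one goes next):
  1 to go: {6} 1  {8} 1
  2 to go: {4,6} 1  {6,8} 2  {7,8} 1
  3 to go: {3,4,6} 1  {4,6,8} 3  {5,7,8} 1  {6,7,8} 3
  4 to go: {2,5,7,8} 1  {3,4,6,8} 4  {4,6,7,8} 6  {5,6,7,8} 4
  5 to go: {2,5,6,7,8} 5  {3,4,6,7,8} 10  {4,5,6,7,8} 10
  6 to go: {2,4,5,6,7,8} 15  {3,4,5,6,7,8} 20
  7 to go: {1,3,4,5,6,7,8} 20  {2,3,4,5,6,7,8} 35
  if 0:b drops first: 55 orders
  if 2:z drops first: 20 orders
heap linearizations: 75

75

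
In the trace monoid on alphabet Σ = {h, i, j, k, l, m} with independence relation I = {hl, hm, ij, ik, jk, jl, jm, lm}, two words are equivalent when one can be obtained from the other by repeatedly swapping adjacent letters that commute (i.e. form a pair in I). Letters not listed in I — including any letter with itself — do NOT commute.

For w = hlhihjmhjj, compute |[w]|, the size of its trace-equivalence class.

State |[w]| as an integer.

18

piece 0:h — minimal
piece 1:l — minimal
piece 2:h rests on {0:h}
piece 3:i rests on {1:l, 2:h}
piece 4:h rests on {3:i}
piece 5:j rests on {4:h}
piece 6:m rests on {3:i}
piece 7:h rests on {5:j}
piece 8:j rests on {7:h}
piece 9:j rests on {8:j}
minimal pieces: {0:h, 1:l}
ways to finish when only these pieces remain (= sum over removing one remaining piece with nothing left below it):
  1 left: {6}→1  {9}→1
  2 left: {6,9}→2  {8,9}→1
  3 left: {6,8,9}→3  {7,8,9}→1
  4 left: {5,7,8,9}→1  {6,7,8,9}→4
  5 left: {4,5,7,8,9}→1  {5,6,7,8,9}→5
  6 left: {4,5,6,7,8,9}→6
  7 left: {3,4,5,6,7,8,9}→6
  8 left: {1,3,4,5,6,7,8,9}→6  {2,3,4,5,6,7,8,9}→6
  placing 0:h first → 12 extensions
  placing 1:l first → 6 extensions
total linear extensions = 18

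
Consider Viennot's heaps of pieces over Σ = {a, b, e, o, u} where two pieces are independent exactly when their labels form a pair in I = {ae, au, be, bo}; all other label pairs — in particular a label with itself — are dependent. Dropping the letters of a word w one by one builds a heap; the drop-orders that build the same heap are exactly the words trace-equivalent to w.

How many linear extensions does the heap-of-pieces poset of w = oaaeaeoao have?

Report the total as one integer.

10

drop 0:o onto floor
drop 1:a onto {0:o}
drop 2:a onto {1:a}
drop 3:e onto {0:o}
drop 4:a onto {2:a}
drop 5:e onto {3:e}
drop 6:o onto {4:a, 5:e}
drop 7:a onto {6:o}
drop 8:o onto {7:a}
ground layer = {0:o}
drop-orders for the pieces not yet dropped (sum over which currently-grounded one goes next):
  1 to go: {8} 1
  2 to go: {7,8} 1
  3 to go: {6,7,8} 1
  4 to go: {4,6,7,8} 1  {5,6,7,8} 1
  5 to go: {2,4,6,7,8} 1  {3,5,6,7,8} 1  {4,5,6,7,8} 2
  6 to go: {1,2,4,6,7,8} 1  {2,4,5,6,7,8} 3  {3,4,5,6,7,8} 3
  7 to go: {1,2,4,5,6,7,8} 4  {2,3,4,5,6,7,8} 6
  if 0:o drops first: 10 orders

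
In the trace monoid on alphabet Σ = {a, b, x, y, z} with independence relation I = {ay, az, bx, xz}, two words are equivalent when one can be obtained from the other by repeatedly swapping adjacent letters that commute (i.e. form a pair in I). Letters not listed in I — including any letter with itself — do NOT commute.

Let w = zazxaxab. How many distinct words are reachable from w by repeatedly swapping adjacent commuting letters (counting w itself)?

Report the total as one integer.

21

drop 0:z onto floor
drop 1:a onto floor
drop 2:z onto {0:z}
drop 3:x onto {1:a}
drop 4:a onto {3:x}
drop 5:x onto {4:a}
drop 6:a onto {5:x}
drop 7:b onto {2:z, 6:a}
ground layer = {0:z, 1:a}
drop-orders for the pieces not yet dropped (sum over which currently-grounded one goes next):
  1 to go: {7} 1
  2 to go: {2,7} 1  {6,7} 1
  3 to go: {0,2,7} 1  {2,6,7} 2  {5,6,7} 1
  4 to go: {0,2,6,7} 3  {2,5,6,7} 3  {4,5,6,7} 1
  5 to go: {0,2,5,6,7} 6  {2,4,5,6,7} 4  {3,4,5,6,7} 1
  6 to go: {0,2,4,5,6,7} 10  {1,3,4,5,6,7} 1  {2,3,4,5,6,7} 5
  if 0:z drops first: 6 orders
  if 1:a drops first: 15 orders
heap linearizations: 21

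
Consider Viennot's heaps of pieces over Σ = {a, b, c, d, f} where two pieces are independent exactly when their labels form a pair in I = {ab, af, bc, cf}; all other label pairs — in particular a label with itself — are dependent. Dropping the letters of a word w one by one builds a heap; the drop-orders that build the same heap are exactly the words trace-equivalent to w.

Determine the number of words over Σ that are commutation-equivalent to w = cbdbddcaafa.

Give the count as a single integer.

10

#0=c has no predecessor
#1=b has no predecessor
#2=d depends on [0:c, 1:b]
#3=b depends on [2:d]
#4=d depends on [3:b]
#5=d depends on [4:d]
#6=c depends on [5:d]
#7=a depends on [6:c]
#8=a depends on [7:a]
#9=f depends on [5:d]
#10=a depends on [8:a]
sources: [0:c, 1:b]
N(rest) = Σ N(rest − s) over sources s of rest; N(one piece) = 1:
  size 1 → [9]=1  [10]=1
  size 2 → [8,10]=1  [9,10]=2
  size 3 → [7,8,10]=1  [8,9,10]=3
  size 4 → [6,7,8,10]=1  [7,8,9,10]=4
  size 5 → [6,7,8,9,10]=5
  size 6 → [5,6,7,8,9,10]=5
  size 7 → [4,5,6,7,8,9,10]=5
  size 8 → [3,4,5,6,7,8,9,10]=5
  size 9 → [2,3,4,5,6,7,8,9,10]=5
  first=0(c) contributes 5
  first=1(b) contributes 5
|[w]| = 10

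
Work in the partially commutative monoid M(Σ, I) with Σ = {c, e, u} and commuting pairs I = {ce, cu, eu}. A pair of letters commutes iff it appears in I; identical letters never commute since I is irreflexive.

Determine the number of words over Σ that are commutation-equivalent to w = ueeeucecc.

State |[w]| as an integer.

#0=u has no predecessor
#1=e has no predecessor
#2=e depends on [1:e]
#3=e depends on [2:e]
#4=u depends on [0:u]
#5=c has no predecessor
#6=e depends on [3:e]
#7=c depends on [5:c]
#8=c depends on [7:c]
sources: [0:u, 1:e, 5:c]
N(rest) = Σ N(rest − s) over sources s of rest; N(one piece) = 1:
  size 1 → [4]=1  [6]=1  [8]=1
  size 2 → [0,4]=1  [3,6]=1  [4,6]=2  [4,8]=2  [6,8]=2  [7,8]=1
  size 3 → [0,4,6]=3  [0,4,8]=3  [2,3,6]=1  [3,4,6]=3  [3,6,8]=3  [4,6,8]=6  [4,7,8]=3  [5,7,8]=1  [6,7,8]=3
  size 4 → [0,3,4,6]=6  [0,4,6,8]=12  [0,4,7,8]=6  [1,2,3,6]=1  [2,3,4,6]=4  [2,3,6,8]=4  [3,4,6,8]=12  [3,6,7,8]=6  [4,5,7,8]=4  [4,6,7,8]=12  [5,6,7,8]=4
  size 5 → [0,2,3,4,6]=10  [0,3,4,6,8]=30  [0,4,5,7,8]=10  [0,4,6,7,8]=30  [1,2,3,4,6]=5  [1,2,3,6,8]=5  [2,3,4,6,8]=20  [2,3,6,7,8]=10  [3,4,6,7,8]=30  [3,5,6,7,8]=10  [4,5,6,7,8]=20
  size 6 → [0,1,2,3,4,6]=15  [0,2,3,4,6,8]=60  [0,3,4,6,7,8]=90  [0,4,5,6,7,8]=60  [1,2,3,4,6,8]=30  [1,2,3,6,7,8]=15  [2,3,4,6,7,8]=60  [2,3,5,6,7,8]=20  [3,4,5,6,7,8]=60
  size 7 → [0,1,2,3,4,6,8]=105  [0,2,3,4,6,7,8]=210  [0,3,4,5,6,7,8]=210  [1,2,3,4,6,7,8]=105  [1,2,3,5,6,7,8]=35  [2,3,4,5,6,7,8]=140
  first=0(u) contributes 280
  first=1(e) contributes 560
  first=5(c) contributes 420
|[w]| = 1260

1260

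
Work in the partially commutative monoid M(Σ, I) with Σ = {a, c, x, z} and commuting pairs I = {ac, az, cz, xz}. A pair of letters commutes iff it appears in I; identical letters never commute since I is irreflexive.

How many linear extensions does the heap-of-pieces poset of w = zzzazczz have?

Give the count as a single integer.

56

piece 0:z — minimal
piece 1:z rests on {0:z}
piece 2:z rests on {1:z}
piece 3:a — minimal
piece 4:z rests on {2:z}
piece 5:c — minimal
piece 6:z rests on {4:z}
piece 7:z rests on {6:z}
minimal pieces: {0:z, 3:a, 5:c}
ways to finish when only these pieces remain (= sum over removing one remaining piece with nothing left below it):
  1 left: {3}→1  {5}→1  {7}→1
  2 left: {3,5}→2  {3,7}→2  {5,7}→2  {6,7}→1
  3 left: {3,5,7}→6  {3,6,7}→3  {4,6,7}→1  {5,6,7}→3
  4 left: {2,4,6,7}→1  {3,4,6,7}→4  {3,5,6,7}→12  {4,5,6,7}→4
  5 left: {1,2,4,6,7}→1  {2,3,4,6,7}→5  {2,4,5,6,7}→5  {3,4,5,6,7}→20
  6 left: {0,1,2,4,6,7}→1  {1,2,3,4,6,7}→6  {1,2,4,5,6,7}→6  {2,3,4,5,6,7}→30
  placing 0:z first → 42 extensions
  placing 3:a first → 7 extensions
  placing 5:c first → 7 extensions
total linear extensions = 56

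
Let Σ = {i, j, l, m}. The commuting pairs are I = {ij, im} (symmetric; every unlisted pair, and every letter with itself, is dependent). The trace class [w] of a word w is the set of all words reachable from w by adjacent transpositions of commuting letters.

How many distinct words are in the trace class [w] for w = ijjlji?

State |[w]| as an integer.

piece 0:i — minimal
piece 1:j — minimal
piece 2:j rests on {1:j}
piece 3:l rests on {0:i, 2:j}
piece 4:j rests on {3:l}
piece 5:i rests on {3:l}
minimal pieces: {0:i, 1:j}
ways to finish when only these pieces remain (= sum over removing one remaining piece with nothing left below it):
  1 left: {4}→1  {5}→1
  2 left: {4,5}→2
  3 left: {3,4,5}→2
  4 left: {0,3,4,5}→2  {2,3,4,5}→2
  placing 0:i first → 2 extensions
  placing 1:j first → 4 extensions
total linear extensions = 6

6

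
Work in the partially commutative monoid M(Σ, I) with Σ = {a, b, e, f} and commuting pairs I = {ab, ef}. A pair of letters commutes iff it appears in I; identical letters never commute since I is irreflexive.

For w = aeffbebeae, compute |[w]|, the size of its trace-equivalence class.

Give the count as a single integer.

3

#0=a has no predecessor
#1=e depends on [0:a]
#2=f depends on [0:a]
#3=f depends on [2:f]
#4=b depends on [1:e, 3:f]
#5=e depends on [4:b]
#6=b depends on [5:e]
#7=e depends on [6:b]
#8=a depends on [7:e]
#9=e depends on [8:a]
sources: [0:a]
N(rest) = Σ N(rest − s) over sources s of rest; N(one piece) = 1:
  size 1 → [9]=1
  size 2 → [8,9]=1
  size 3 → [7,8,9]=1
  size 4 → [6,7,8,9]=1
  size 5 → [5,6,7,8,9]=1
  size 6 → [4,5,6,7,8,9]=1
  size 7 → [1,4,5,6,7,8,9]=1  [3,4,5,6,7,8,9]=1
  size 8 → [1,3,4,5,6,7,8,9]=2  [2,3,4,5,6,7,8,9]=1
  first=0(a) contributes 3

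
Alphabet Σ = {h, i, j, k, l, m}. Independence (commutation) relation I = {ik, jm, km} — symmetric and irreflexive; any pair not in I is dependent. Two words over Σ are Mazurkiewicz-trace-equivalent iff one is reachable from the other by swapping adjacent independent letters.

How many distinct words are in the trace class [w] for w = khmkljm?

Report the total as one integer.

4

0(k) covers ∅
1(h) covers 0:k
2(m) covers 1:h
3(k) covers 1:h
4(l) covers 2:m, 3:k
5(j) covers 4:l
6(m) covers 4:l
floor of heap: 0:k
completions by unplaced set U, small U first (add the entries for U minus each lowest piece of U):
  |U|=1: {5}:1  {6}:1
  |U|=2: {5,6}:2
  |U|=3: {4,5,6}:2
  |U|=4: {2,4,5,6}:2  {3,4,5,6}:2
  |U|=5: {2,3,4,5,6}:4
  start at 0(k): 4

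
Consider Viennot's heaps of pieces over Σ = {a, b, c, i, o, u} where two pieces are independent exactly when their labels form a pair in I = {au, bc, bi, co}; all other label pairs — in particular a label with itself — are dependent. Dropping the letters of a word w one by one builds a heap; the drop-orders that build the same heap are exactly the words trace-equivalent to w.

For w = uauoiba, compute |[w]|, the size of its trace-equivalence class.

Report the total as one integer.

6

0(u) covers ∅
1(a) covers ∅
2(u) covers 0:u
3(o) covers 1:a, 2:u
4(i) covers 3:o
5(b) covers 3:o
6(a) covers 4:i, 5:b
floor of heap: 0:u, 1:a
completions by unplaced set U, small U first (add the entries for U minus each lowest piece of U):
  |U|=1: {6}:1
  |U|=2: {4,6}:1  {5,6}:1
  |U|=3: {4,5,6}:2
  |U|=4: {3,4,5,6}:2
  |U|=5: {1,3,4,5,6}:2  {2,3,4,5,6}:2
  start at 0(u): 4
  start at 1(a): 2
sum over floor = 6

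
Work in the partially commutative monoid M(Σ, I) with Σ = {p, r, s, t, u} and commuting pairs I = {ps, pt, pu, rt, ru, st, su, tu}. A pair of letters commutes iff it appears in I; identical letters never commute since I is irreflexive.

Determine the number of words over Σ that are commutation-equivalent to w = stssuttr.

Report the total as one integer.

280

#0=s has no predecessor
#1=t has no predecessor
#2=s depends on [0:s]
#3=s depends on [2:s]
#4=u has no predecessor
#5=t depends on [1:t]
#6=t depends on [5:t]
#7=r depends on [3:s]
sources: [0:s, 1:t, 4:u]
N(rest) = Σ N(rest − s) over sources s of rest; N(one piece) = 1:
  size 1 → [4]=1  [6]=1  [7]=1
  size 2 → [3,7]=1  [4,6]=2  [4,7]=2  [5,6]=1  [6,7]=2
  size 3 → [1,5,6]=1  [2,3,7]=1  [3,4,7]=3  [3,6,7]=3  [4,5,6]=3  [4,6,7]=6  [5,6,7]=3
  size 4 → [0,2,3,7]=1  [1,4,5,6]=4  [1,5,6,7]=4  [2,3,4,7]=4  [2,3,6,7]=4  [3,4,6,7]=12  [3,5,6,7]=6  [4,5,6,7]=12
  size 5 → [0,2,3,4,7]=5  [0,2,3,6,7]=5  [1,3,5,6,7]=10  [1,4,5,6,7]=20  [2,3,4,6,7]=20  [2,3,5,6,7]=10  [3,4,5,6,7]=30
  size 6 → [0,2,3,4,6,7]=30  [0,2,3,5,6,7]=15  [1,2,3,5,6,7]=20  [1,3,4,5,6,7]=60  [2,3,4,5,6,7]=60
  first=0(s) contributes 140
  first=1(t) contributes 105
  first=4(u) contributes 35
|[w]| = 280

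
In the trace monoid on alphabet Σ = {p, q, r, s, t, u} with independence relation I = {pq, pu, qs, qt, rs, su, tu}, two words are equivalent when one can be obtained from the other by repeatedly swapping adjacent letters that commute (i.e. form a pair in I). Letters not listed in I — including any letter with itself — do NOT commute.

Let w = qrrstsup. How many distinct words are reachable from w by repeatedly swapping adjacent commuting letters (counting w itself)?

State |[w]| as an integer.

#0=q has no predecessor
#1=r depends on [0:q]
#2=r depends on [1:r]
#3=s has no predecessor
#4=t depends on [2:r, 3:s]
#5=s depends on [4:t]
#6=u depends on [2:r]
#7=p depends on [5:s]
sources: [0:q, 3:s]
N(rest) = Σ N(rest − s) over sources s of rest; N(one piece) = 1:
  size 1 → [6]=1  [7]=1
  size 2 → [5,7]=1  [6,7]=2
  size 3 → [4,5,7]=1  [5,6,7]=3
  size 4 → [3,4,5,7]=1  [4,5,6,7]=4
  size 5 → [2,4,5,6,7]=4  [3,4,5,6,7]=5
  size 6 → [1,2,4,5,6,7]=4  [2,3,4,5,6,7]=9
  first=0(q) contributes 13
  first=3(s) contributes 4
|[w]| = 17

17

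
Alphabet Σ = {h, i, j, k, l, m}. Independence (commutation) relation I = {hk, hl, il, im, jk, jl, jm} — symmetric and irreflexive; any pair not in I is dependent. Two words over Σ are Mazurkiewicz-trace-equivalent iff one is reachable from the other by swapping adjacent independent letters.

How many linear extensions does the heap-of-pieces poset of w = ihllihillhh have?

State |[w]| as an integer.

#0=i has no predecessor
#1=h depends on [0:i]
#2=l has no predecessor
#3=l depends on [2:l]
#4=i depends on [1:h]
#5=h depends on [4:i]
#6=i depends on [5:h]
#7=l depends on [3:l]
#8=l depends on [7:l]
#9=h depends on [6:i]
#10=h depends on [9:h]
sources: [0:i, 2:l]
N(rest) = Σ N(rest − s) over sources s of rest; N(one piece) = 1:
  size 1 → [8]=1  [10]=1
  size 2 → [7,8]=1  [8,10]=2  [9,10]=1
  size 3 → [3,7,8]=1  [6,9,10]=1  [7,8,10]=3  [8,9,10]=3
  size 4 → [2,3,7,8]=1  [3,7,8,10]=4  [5,6,9,10]=1  [6,8,9,10]=4  [7,8,9,10]=6
  size 5 → [2,3,7,8,10]=5  [3,7,8,9,10]=10  [4,5,6,9,10]=1  [5,6,8,9,10]=5  [6,7,8,9,10]=10
  size 6 → [1,4,5,6,9,10]=1  [2,3,7,8,9,10]=15  [3,6,7,8,9,10]=20  [4,5,6,8,9,10]=6  [5,6,7,8,9,10]=15
  size 7 → [0,1,4,5,6,9,10]=1  [1,4,5,6,8,9,10]=7  [2,3,6,7,8,9,10]=35  [3,5,6,7,8,9,10]=35  [4,5,6,7,8,9,10]=21
  size 8 → [0,1,4,5,6,8,9,10]=8  [1,4,5,6,7,8,9,10]=28  [2,3,5,6,7,8,9,10]=70  [3,4,5,6,7,8,9,10]=56
  size 9 → [0,1,4,5,6,7,8,9,10]=36  [1,3,4,5,6,7,8,9,10]=84  [2,3,4,5,6,7,8,9,10]=126
  first=0(i) contributes 210
  first=2(l) contributes 120
|[w]| = 330

330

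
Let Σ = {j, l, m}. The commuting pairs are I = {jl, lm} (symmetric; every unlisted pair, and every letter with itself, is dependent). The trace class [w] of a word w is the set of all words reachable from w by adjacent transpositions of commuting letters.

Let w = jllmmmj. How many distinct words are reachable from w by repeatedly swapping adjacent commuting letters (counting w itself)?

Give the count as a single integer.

21

drop 0:j onto floor
drop 1:l onto floor
drop 2:l onto {1:l}
drop 3:m onto {0:j}
drop 4:m onto {3:m}
drop 5:m onto {4:m}
drop 6:j onto {5:m}
ground layer = {0:j, 1:l}
drop-orders for the pieces not yet dropped (sum over which currently-grounded one goes next):
  1 to go: {2} 1  {6} 1
  2 to go: {1,2} 1  {2,6} 2  {5,6} 1
  3 to go: {1,2,6} 3  {2,5,6} 3  {4,5,6} 1
  4 to go: {1,2,5,6} 6  {2,4,5,6} 4  {3,4,5,6} 1
  5 to go: {0,3,4,5,6} 1  {1,2,4,5,6} 10  {2,3,4,5,6} 5
  if 0:j drops first: 15 orders
  if 1:l drops first: 6 orders
heap linearizations: 21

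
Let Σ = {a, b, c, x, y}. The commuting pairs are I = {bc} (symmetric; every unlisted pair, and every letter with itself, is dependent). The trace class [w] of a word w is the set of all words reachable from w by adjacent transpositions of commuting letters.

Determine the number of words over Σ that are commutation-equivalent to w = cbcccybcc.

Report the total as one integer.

15

0(c) covers ∅
1(b) covers ∅
2(c) covers 0:c
3(c) covers 2:c
4(c) covers 3:c
5(y) covers 1:b, 4:c
6(b) covers 5:y
7(c) covers 5:y
8(c) covers 7:c
floor of heap: 0:c, 1:b
completions by unplaced set U, small U first (add the entries for U minus each lowest piece of U):
  |U|=1: {6}:1  {8}:1
  |U|=2: {6,8}:2  {7,8}:1
  |U|=3: {6,7,8}:3
  |U|=4: {5,6,7,8}:3
  |U|=5: {1,5,6,7,8}:3  {4,5,6,7,8}:3
  |U|=6: {1,4,5,6,7,8}:6  {3,4,5,6,7,8}:3
  |U|=7: {1,3,4,5,6,7,8}:9  {2,3,4,5,6,7,8}:3
  start at 0(c): 12
  start at 1(b): 3
sum over floor = 15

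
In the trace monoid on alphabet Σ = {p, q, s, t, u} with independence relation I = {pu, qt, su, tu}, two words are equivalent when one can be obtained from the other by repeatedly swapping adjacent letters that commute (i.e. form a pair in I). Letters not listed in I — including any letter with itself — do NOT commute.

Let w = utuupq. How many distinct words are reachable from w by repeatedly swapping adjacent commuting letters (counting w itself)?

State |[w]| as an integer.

10

0(u) covers ∅
1(t) covers ∅
2(u) covers 0:u
3(u) covers 2:u
4(p) covers 1:t
5(q) covers 3:u, 4:p
floor of heap: 0:u, 1:t
completions by unplaced set U, small U first (add the entries for U minus each lowest piece of U):
  |U|=1: {5}:1
  |U|=2: {3,5}:1  {4,5}:1
  |U|=3: {1,4,5}:1  {2,3,5}:1  {3,4,5}:2
  |U|=4: {0,2,3,5}:1  {1,3,4,5}:3  {2,3,4,5}:3
  start at 0(u): 6
  start at 1(t): 4
sum over floor = 10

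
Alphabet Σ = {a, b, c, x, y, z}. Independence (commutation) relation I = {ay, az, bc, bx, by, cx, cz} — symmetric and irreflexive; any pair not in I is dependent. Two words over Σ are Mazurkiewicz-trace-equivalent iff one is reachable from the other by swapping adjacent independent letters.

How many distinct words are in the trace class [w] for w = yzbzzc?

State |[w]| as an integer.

5

drop 0:y onto floor
drop 1:z onto {0:y}
drop 2:b onto {1:z}
drop 3:z onto {2:b}
drop 4:z onto {3:z}
drop 5:c onto {0:y}
ground layer = {0:y}
drop-orders for the pieces not yet dropped (sum over which currently-grounded one goes next):
  1 to go: {4} 1  {5} 1
  2 to go: {3,4} 1  {4,5} 2
  3 to go: {2,3,4} 1  {3,4,5} 3
  4 to go: {1,2,3,4} 1  {2,3,4,5} 4
  if 0:y drops first: 5 orders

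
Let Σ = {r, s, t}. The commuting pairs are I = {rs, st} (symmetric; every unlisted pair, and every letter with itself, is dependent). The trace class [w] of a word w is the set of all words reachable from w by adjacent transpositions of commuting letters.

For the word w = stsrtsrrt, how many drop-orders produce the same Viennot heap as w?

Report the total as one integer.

#0=s has no predecessor
#1=t has no predecessor
#2=s depends on [0:s]
#3=r depends on [1:t]
#4=t depends on [3:r]
#5=s depends on [2:s]
#6=r depends on [4:t]
#7=r depends on [6:r]
#8=t depends on [7:r]
sources: [0:s, 1:t]
N(rest) = Σ N(rest − s) over sources s of rest; N(one piece) = 1:
  size 1 → [5]=1  [8]=1
  size 2 → [2,5]=1  [5,8]=2  [7,8]=1
  size 3 → [0,2,5]=1  [2,5,8]=3  [5,7,8]=3  [6,7,8]=1
  size 4 → [0,2,5,8]=4  [2,5,7,8]=6  [4,6,7,8]=1  [5,6,7,8]=4
  size 5 → [0,2,5,7,8]=10  [2,5,6,7,8]=10  [3,4,6,7,8]=1  [4,5,6,7,8]=5
  size 6 → [0,2,5,6,7,8]=20  [1,3,4,6,7,8]=1  [2,4,5,6,7,8]=15  [3,4,5,6,7,8]=6
  size 7 → [0,2,4,5,6,7,8]=35  [1,3,4,5,6,7,8]=7  [2,3,4,5,6,7,8]=21
  first=0(s) contributes 28
  first=1(t) contributes 56
|[w]| = 84

84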